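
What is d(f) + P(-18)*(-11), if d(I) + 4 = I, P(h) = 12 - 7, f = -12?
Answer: -71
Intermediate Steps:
P(h) = 5
d(I) = -4 + I
d(f) + P(-18)*(-11) = (-4 - 12) + 5*(-11) = -16 - 55 = -71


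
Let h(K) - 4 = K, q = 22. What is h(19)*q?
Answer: 506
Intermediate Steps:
h(K) = 4 + K
h(19)*q = (4 + 19)*22 = 23*22 = 506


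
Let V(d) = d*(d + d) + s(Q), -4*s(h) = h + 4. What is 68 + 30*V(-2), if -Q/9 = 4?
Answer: 548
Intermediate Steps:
Q = -36 (Q = -9*4 = -36)
s(h) = -1 - h/4 (s(h) = -(h + 4)/4 = -(4 + h)/4 = -1 - h/4)
V(d) = 8 + 2*d² (V(d) = d*(d + d) + (-1 - ¼*(-36)) = d*(2*d) + (-1 + 9) = 2*d² + 8 = 8 + 2*d²)
68 + 30*V(-2) = 68 + 30*(8 + 2*(-2)²) = 68 + 30*(8 + 2*4) = 68 + 30*(8 + 8) = 68 + 30*16 = 68 + 480 = 548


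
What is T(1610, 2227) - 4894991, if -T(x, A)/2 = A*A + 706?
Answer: -14815461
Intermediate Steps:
T(x, A) = -1412 - 2*A² (T(x, A) = -2*(A*A + 706) = -2*(A² + 706) = -2*(706 + A²) = -1412 - 2*A²)
T(1610, 2227) - 4894991 = (-1412 - 2*2227²) - 4894991 = (-1412 - 2*4959529) - 4894991 = (-1412 - 9919058) - 4894991 = -9920470 - 4894991 = -14815461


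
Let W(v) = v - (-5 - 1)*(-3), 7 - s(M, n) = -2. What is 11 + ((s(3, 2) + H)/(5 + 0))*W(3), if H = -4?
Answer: -4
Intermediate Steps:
s(M, n) = 9 (s(M, n) = 7 - 1*(-2) = 7 + 2 = 9)
W(v) = -18 + v (W(v) = v - (-6)*(-3) = v - 1*18 = v - 18 = -18 + v)
11 + ((s(3, 2) + H)/(5 + 0))*W(3) = 11 + ((9 - 4)/(5 + 0))*(-18 + 3) = 11 + (5/5)*(-15) = 11 + (5*(⅕))*(-15) = 11 + 1*(-15) = 11 - 15 = -4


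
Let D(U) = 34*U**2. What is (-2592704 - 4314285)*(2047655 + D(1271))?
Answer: -393509459943861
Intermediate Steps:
(-2592704 - 4314285)*(2047655 + D(1271)) = (-2592704 - 4314285)*(2047655 + 34*1271**2) = -6906989*(2047655 + 34*1615441) = -6906989*(2047655 + 54924994) = -6906989*56972649 = -393509459943861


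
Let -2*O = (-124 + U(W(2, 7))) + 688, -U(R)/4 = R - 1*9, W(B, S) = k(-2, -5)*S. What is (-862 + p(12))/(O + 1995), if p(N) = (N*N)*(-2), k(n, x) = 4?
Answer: -1150/1751 ≈ -0.65677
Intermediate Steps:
W(B, S) = 4*S
U(R) = 36 - 4*R (U(R) = -4*(R - 1*9) = -4*(R - 9) = -4*(-9 + R) = 36 - 4*R)
p(N) = -2*N² (p(N) = N²*(-2) = -2*N²)
O = -244 (O = -((-124 + (36 - 16*7)) + 688)/2 = -((-124 + (36 - 4*28)) + 688)/2 = -((-124 + (36 - 112)) + 688)/2 = -((-124 - 76) + 688)/2 = -(-200 + 688)/2 = -½*488 = -244)
(-862 + p(12))/(O + 1995) = (-862 - 2*12²)/(-244 + 1995) = (-862 - 2*144)/1751 = (-862 - 288)*(1/1751) = -1150*1/1751 = -1150/1751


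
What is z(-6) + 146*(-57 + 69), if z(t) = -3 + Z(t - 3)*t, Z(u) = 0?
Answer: 1749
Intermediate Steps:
z(t) = -3 (z(t) = -3 + 0*t = -3 + 0 = -3)
z(-6) + 146*(-57 + 69) = -3 + 146*(-57 + 69) = -3 + 146*12 = -3 + 1752 = 1749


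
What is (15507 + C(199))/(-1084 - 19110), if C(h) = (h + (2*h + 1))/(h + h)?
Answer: -1543096/2009303 ≈ -0.76798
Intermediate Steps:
C(h) = (1 + 3*h)/(2*h) (C(h) = (h + (1 + 2*h))/((2*h)) = (1 + 3*h)*(1/(2*h)) = (1 + 3*h)/(2*h))
(15507 + C(199))/(-1084 - 19110) = (15507 + (½)*(1 + 3*199)/199)/(-1084 - 19110) = (15507 + (½)*(1/199)*(1 + 597))/(-20194) = (15507 + (½)*(1/199)*598)*(-1/20194) = (15507 + 299/199)*(-1/20194) = (3086192/199)*(-1/20194) = -1543096/2009303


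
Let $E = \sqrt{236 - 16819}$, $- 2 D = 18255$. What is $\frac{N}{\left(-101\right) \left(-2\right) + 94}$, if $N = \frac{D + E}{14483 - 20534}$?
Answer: $\frac{6085}{1194064} - \frac{i \sqrt{16583}}{1791096} \approx 0.005096 - 7.1897 \cdot 10^{-5} i$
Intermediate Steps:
$D = - \frac{18255}{2}$ ($D = \left(- \frac{1}{2}\right) 18255 = - \frac{18255}{2} \approx -9127.5$)
$E = i \sqrt{16583}$ ($E = \sqrt{-16583} = i \sqrt{16583} \approx 128.77 i$)
$N = \frac{6085}{4034} - \frac{i \sqrt{16583}}{6051}$ ($N = \frac{- \frac{18255}{2} + i \sqrt{16583}}{14483 - 20534} = \frac{- \frac{18255}{2} + i \sqrt{16583}}{-6051} = \left(- \frac{18255}{2} + i \sqrt{16583}\right) \left(- \frac{1}{6051}\right) = \frac{6085}{4034} - \frac{i \sqrt{16583}}{6051} \approx 1.5084 - 0.021282 i$)
$\frac{N}{\left(-101\right) \left(-2\right) + 94} = \frac{\frac{6085}{4034} - \frac{i \sqrt{16583}}{6051}}{\left(-101\right) \left(-2\right) + 94} = \frac{\frac{6085}{4034} - \frac{i \sqrt{16583}}{6051}}{202 + 94} = \frac{\frac{6085}{4034} - \frac{i \sqrt{16583}}{6051}}{296} = \left(\frac{6085}{4034} - \frac{i \sqrt{16583}}{6051}\right) \frac{1}{296} = \frac{6085}{1194064} - \frac{i \sqrt{16583}}{1791096}$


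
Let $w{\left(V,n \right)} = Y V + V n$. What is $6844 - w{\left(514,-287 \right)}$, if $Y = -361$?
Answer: $339916$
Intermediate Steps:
$w{\left(V,n \right)} = - 361 V + V n$
$6844 - w{\left(514,-287 \right)} = 6844 - 514 \left(-361 - 287\right) = 6844 - 514 \left(-648\right) = 6844 - -333072 = 6844 + 333072 = 339916$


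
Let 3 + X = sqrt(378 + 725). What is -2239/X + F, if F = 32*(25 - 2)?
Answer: 798467/1094 - 2239*sqrt(1103)/1094 ≈ 661.89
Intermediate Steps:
X = -3 + sqrt(1103) (X = -3 + sqrt(378 + 725) = -3 + sqrt(1103) ≈ 30.211)
F = 736 (F = 32*23 = 736)
-2239/X + F = -2239/(-3 + sqrt(1103)) + 736 = 736 - 2239/(-3 + sqrt(1103))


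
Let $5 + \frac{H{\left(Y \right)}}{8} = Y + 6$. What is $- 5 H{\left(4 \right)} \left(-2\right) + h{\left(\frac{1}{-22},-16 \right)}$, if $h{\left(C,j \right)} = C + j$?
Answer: $\frac{8447}{22} \approx 383.95$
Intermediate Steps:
$H{\left(Y \right)} = 8 + 8 Y$ ($H{\left(Y \right)} = -40 + 8 \left(Y + 6\right) = -40 + 8 \left(6 + Y\right) = -40 + \left(48 + 8 Y\right) = 8 + 8 Y$)
$- 5 H{\left(4 \right)} \left(-2\right) + h{\left(\frac{1}{-22},-16 \right)} = - 5 \left(8 + 8 \cdot 4\right) \left(-2\right) - \left(16 - \frac{1}{-22}\right) = - 5 \left(8 + 32\right) \left(-2\right) - \frac{353}{22} = \left(-5\right) 40 \left(-2\right) - \frac{353}{22} = \left(-200\right) \left(-2\right) - \frac{353}{22} = 400 - \frac{353}{22} = \frac{8447}{22}$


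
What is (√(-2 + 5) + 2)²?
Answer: (2 + √3)² ≈ 13.928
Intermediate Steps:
(√(-2 + 5) + 2)² = (√3 + 2)² = (2 + √3)²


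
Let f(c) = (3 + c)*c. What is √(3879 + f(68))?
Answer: √8707 ≈ 93.311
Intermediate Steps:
f(c) = c*(3 + c)
√(3879 + f(68)) = √(3879 + 68*(3 + 68)) = √(3879 + 68*71) = √(3879 + 4828) = √8707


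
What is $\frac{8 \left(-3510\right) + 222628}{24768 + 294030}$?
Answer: $\frac{97274}{159399} \approx 0.61025$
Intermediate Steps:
$\frac{8 \left(-3510\right) + 222628}{24768 + 294030} = \frac{-28080 + 222628}{318798} = 194548 \cdot \frac{1}{318798} = \frac{97274}{159399}$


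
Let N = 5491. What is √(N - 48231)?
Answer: 2*I*√10685 ≈ 206.74*I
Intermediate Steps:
√(N - 48231) = √(5491 - 48231) = √(-42740) = 2*I*√10685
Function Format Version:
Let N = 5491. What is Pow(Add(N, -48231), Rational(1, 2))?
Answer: Mul(2, I, Pow(10685, Rational(1, 2))) ≈ Mul(206.74, I)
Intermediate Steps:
Pow(Add(N, -48231), Rational(1, 2)) = Pow(Add(5491, -48231), Rational(1, 2)) = Pow(-42740, Rational(1, 2)) = Mul(2, I, Pow(10685, Rational(1, 2)))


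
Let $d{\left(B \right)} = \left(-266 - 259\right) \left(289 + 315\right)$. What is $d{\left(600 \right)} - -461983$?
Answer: $144883$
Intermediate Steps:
$d{\left(B \right)} = -317100$ ($d{\left(B \right)} = \left(-525\right) 604 = -317100$)
$d{\left(600 \right)} - -461983 = -317100 - -461983 = -317100 + 461983 = 144883$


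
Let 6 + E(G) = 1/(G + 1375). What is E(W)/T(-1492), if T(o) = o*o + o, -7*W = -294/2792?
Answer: -5757865/2135056335006 ≈ -2.6968e-6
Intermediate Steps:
W = 21/1396 (W = -(-42)/2792 = -⅐*(-147/1396) = 21/1396 ≈ 0.015043)
E(G) = -6 + 1/(1375 + G) (E(G) = -6 + 1/(G + 1375) = -6 + 1/(1375 + G))
T(o) = o + o² (T(o) = o² + o = o + o²)
E(W)/T(-1492) = ((-8249 - 6*21/1396)/(1375 + 21/1396))/((-1492*(1 - 1492))) = ((-8249 - 63/698)/(1919521/1396))/((-1492*(-1491))) = ((1396/1919521)*(-5757865/698))/2224572 = -11515730/1919521*1/2224572 = -5757865/2135056335006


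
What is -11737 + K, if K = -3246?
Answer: -14983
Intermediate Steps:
-11737 + K = -11737 - 3246 = -14983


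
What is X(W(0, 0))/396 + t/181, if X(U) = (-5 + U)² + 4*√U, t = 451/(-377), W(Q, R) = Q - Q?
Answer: 1527329/27021852 ≈ 0.056522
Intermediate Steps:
W(Q, R) = 0
t = -451/377 (t = 451*(-1/377) = -451/377 ≈ -1.1963)
X(W(0, 0))/396 + t/181 = ((-5 + 0)² + 4*√0)/396 - 451/377/181 = ((-5)² + 4*0)*(1/396) - 451/377*1/181 = (25 + 0)*(1/396) - 451/68237 = 25*(1/396) - 451/68237 = 25/396 - 451/68237 = 1527329/27021852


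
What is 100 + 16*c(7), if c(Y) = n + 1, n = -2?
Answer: 84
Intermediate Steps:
c(Y) = -1 (c(Y) = -2 + 1 = -1)
100 + 16*c(7) = 100 + 16*(-1) = 100 - 16 = 84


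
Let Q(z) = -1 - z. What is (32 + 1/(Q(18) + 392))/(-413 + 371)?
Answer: -3979/5222 ≈ -0.76197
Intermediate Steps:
(32 + 1/(Q(18) + 392))/(-413 + 371) = (32 + 1/((-1 - 1*18) + 392))/(-413 + 371) = (32 + 1/((-1 - 18) + 392))/(-42) = (32 + 1/(-19 + 392))*(-1/42) = (32 + 1/373)*(-1/42) = (11937/373)*(-1/42) = -3979/5222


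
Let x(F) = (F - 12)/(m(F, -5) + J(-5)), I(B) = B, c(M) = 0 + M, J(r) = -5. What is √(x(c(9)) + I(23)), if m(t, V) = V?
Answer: √2330/10 ≈ 4.8270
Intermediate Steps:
c(M) = M
x(F) = 6/5 - F/10 (x(F) = (F - 12)/(-5 - 5) = (-12 + F)/(-10) = (-12 + F)*(-⅒) = 6/5 - F/10)
√(x(c(9)) + I(23)) = √((6/5 - ⅒*9) + 23) = √((6/5 - 9/10) + 23) = √(3/10 + 23) = √(233/10) = √2330/10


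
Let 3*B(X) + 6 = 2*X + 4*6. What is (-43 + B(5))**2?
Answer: 10201/9 ≈ 1133.4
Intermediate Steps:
B(X) = 6 + 2*X/3 (B(X) = -2 + (2*X + 4*6)/3 = -2 + (2*X + 24)/3 = -2 + (24 + 2*X)/3 = -2 + (8 + 2*X/3) = 6 + 2*X/3)
(-43 + B(5))**2 = (-43 + (6 + (2/3)*5))**2 = (-43 + (6 + 10/3))**2 = (-43 + 28/3)**2 = (-101/3)**2 = 10201/9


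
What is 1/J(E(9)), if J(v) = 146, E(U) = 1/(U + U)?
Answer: 1/146 ≈ 0.0068493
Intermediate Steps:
E(U) = 1/(2*U)
1/J(E(9)) = 1/146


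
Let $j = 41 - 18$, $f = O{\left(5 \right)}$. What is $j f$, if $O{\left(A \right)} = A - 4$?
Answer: $23$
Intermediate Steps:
$O{\left(A \right)} = -4 + A$ ($O{\left(A \right)} = A - 4 = -4 + A$)
$f = 1$ ($f = -4 + 5 = 1$)
$j = 23$
$j f = 23 \cdot 1 = 23$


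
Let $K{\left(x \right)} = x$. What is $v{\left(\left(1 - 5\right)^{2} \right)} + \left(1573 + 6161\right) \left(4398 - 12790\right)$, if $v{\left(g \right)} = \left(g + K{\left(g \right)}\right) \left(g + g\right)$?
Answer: $-64902704$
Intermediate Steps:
$v{\left(g \right)} = 4 g^{2}$ ($v{\left(g \right)} = \left(g + g\right) \left(g + g\right) = 2 g 2 g = 4 g^{2}$)
$v{\left(\left(1 - 5\right)^{2} \right)} + \left(1573 + 6161\right) \left(4398 - 12790\right) = 4 \left(\left(1 - 5\right)^{2}\right)^{2} + \left(1573 + 6161\right) \left(4398 - 12790\right) = 4 \left(\left(1 - 5\right)^{2}\right)^{2} + 7734 \left(-8392\right) = 4 \left(\left(1 - 5\right)^{2}\right)^{2} - 64903728 = 4 \left(\left(-4\right)^{2}\right)^{2} - 64903728 = 4 \cdot 16^{2} - 64903728 = 4 \cdot 256 - 64903728 = 1024 - 64903728 = -64902704$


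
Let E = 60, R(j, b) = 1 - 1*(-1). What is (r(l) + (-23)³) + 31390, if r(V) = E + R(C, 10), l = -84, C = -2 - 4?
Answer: 19285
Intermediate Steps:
C = -6
R(j, b) = 2 (R(j, b) = 1 + 1 = 2)
r(V) = 62 (r(V) = 60 + 2 = 62)
(r(l) + (-23)³) + 31390 = (62 + (-23)³) + 31390 = (62 - 12167) + 31390 = -12105 + 31390 = 19285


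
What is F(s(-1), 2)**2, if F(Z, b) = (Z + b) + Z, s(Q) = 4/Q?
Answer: 36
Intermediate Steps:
F(Z, b) = b + 2*Z
F(s(-1), 2)**2 = (2 + 2*(4/(-1)))**2 = (2 + 2*(4*(-1)))**2 = (2 + 2*(-4))**2 = (2 - 8)**2 = (-6)**2 = 36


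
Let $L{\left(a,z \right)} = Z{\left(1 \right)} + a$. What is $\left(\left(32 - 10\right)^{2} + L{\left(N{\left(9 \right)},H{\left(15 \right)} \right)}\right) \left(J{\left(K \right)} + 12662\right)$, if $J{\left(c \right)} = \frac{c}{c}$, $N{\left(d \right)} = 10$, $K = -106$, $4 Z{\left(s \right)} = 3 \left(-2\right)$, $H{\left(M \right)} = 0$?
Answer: $\frac{12473055}{2} \approx 6.2365 \cdot 10^{6}$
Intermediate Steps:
$Z{\left(s \right)} = - \frac{3}{2}$ ($Z{\left(s \right)} = \frac{3 \left(-2\right)}{4} = \frac{1}{4} \left(-6\right) = - \frac{3}{2}$)
$L{\left(a,z \right)} = - \frac{3}{2} + a$
$J{\left(c \right)} = 1$
$\left(\left(32 - 10\right)^{2} + L{\left(N{\left(9 \right)},H{\left(15 \right)} \right)}\right) \left(J{\left(K \right)} + 12662\right) = \left(\left(32 - 10\right)^{2} + \left(- \frac{3}{2} + 10\right)\right) \left(1 + 12662\right) = \left(22^{2} + \frac{17}{2}\right) 12663 = \left(484 + \frac{17}{2}\right) 12663 = \frac{985}{2} \cdot 12663 = \frac{12473055}{2}$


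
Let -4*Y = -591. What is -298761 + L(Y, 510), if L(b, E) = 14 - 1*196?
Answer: -298943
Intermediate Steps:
Y = 591/4 (Y = -¼*(-591) = 591/4 ≈ 147.75)
L(b, E) = -182 (L(b, E) = 14 - 196 = -182)
-298761 + L(Y, 510) = -298761 - 182 = -298943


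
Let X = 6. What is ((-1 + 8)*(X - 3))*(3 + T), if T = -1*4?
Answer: -21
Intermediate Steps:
T = -4
((-1 + 8)*(X - 3))*(3 + T) = ((-1 + 8)*(6 - 3))*(3 - 4) = (7*3)*(-1) = 21*(-1) = -21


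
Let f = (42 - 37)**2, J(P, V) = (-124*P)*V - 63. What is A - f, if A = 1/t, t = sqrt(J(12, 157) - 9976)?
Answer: -25 - I*sqrt(243655)/243655 ≈ -25.0 - 0.0020259*I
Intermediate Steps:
J(P, V) = -63 - 124*P*V (J(P, V) = -124*P*V - 63 = -63 - 124*P*V)
t = I*sqrt(243655) (t = sqrt((-63 - 124*12*157) - 9976) = sqrt((-63 - 233616) - 9976) = sqrt(-233679 - 9976) = sqrt(-243655) = I*sqrt(243655) ≈ 493.61*I)
f = 25 (f = 5**2 = 25)
A = -I*sqrt(243655)/243655 (A = 1/(I*sqrt(243655)) = -I*sqrt(243655)/243655 ≈ -0.0020259*I)
A - f = -I*sqrt(243655)/243655 - 1*25 = -I*sqrt(243655)/243655 - 25 = -25 - I*sqrt(243655)/243655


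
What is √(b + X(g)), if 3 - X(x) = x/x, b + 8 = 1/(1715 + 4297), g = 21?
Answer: I*√6023857/1002 ≈ 2.4495*I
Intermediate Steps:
b = -48095/6012 (b = -8 + 1/(1715 + 4297) = -8 + 1/6012 = -48095/6012 ≈ -7.9998)
X(x) = 2 (X(x) = 3 - x/x = 3 - 1*1 = 3 - 1 = 2)
√(b + X(g)) = √(-48095/6012 + 2) = √(-36071/6012) = I*√6023857/1002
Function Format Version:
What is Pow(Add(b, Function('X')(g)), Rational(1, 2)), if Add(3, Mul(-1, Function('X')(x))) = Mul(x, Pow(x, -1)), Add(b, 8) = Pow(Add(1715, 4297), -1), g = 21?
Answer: Mul(Rational(1, 1002), I, Pow(6023857, Rational(1, 2))) ≈ Mul(2.4495, I)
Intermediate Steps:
b = Rational(-48095, 6012) (b = Add(-8, Pow(Add(1715, 4297), -1)) = Add(-8, Pow(6012, -1)) = Add(-8, Rational(1, 6012)) = Rational(-48095, 6012) ≈ -7.9998)
Function('X')(x) = 2 (Function('X')(x) = Add(3, Mul(-1, Mul(x, Pow(x, -1)))) = Add(3, Mul(-1, 1)) = Add(3, -1) = 2)
Pow(Add(b, Function('X')(g)), Rational(1, 2)) = Pow(Add(Rational(-48095, 6012), 2), Rational(1, 2)) = Pow(Rational(-36071, 6012), Rational(1, 2)) = Mul(Rational(1, 1002), I, Pow(6023857, Rational(1, 2)))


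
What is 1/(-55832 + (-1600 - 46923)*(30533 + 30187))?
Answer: -1/2946372392 ≈ -3.3940e-10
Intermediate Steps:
1/(-55832 + (-1600 - 46923)*(30533 + 30187)) = 1/(-55832 - 48523*60720) = 1/(-55832 - 2946316560) = 1/(-2946372392) = -1/2946372392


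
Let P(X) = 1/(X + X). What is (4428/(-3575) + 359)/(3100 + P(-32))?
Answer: 81855808/709276425 ≈ 0.11541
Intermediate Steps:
P(X) = 1/(2*X)
(4428/(-3575) + 359)/(3100 + P(-32)) = (4428/(-3575) + 359)/(3100 + (½)/(-32)) = (4428*(-1/3575) + 359)/(3100 + (½)*(-1/32)) = (-4428/3575 + 359)/(3100 - 1/64) = 1278997/(3575*(198399/64)) = (1278997/3575)*(64/198399) = 81855808/709276425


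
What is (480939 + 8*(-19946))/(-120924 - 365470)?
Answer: -321371/486394 ≈ -0.66072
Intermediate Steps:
(480939 + 8*(-19946))/(-120924 - 365470) = (480939 - 159568)/(-486394) = 321371*(-1/486394) = -321371/486394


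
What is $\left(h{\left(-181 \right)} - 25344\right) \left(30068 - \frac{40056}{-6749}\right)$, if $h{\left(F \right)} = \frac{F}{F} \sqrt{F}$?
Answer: $- \frac{5144046031872}{6749} + \frac{202968988 i \sqrt{181}}{6749} \approx -7.6219 \cdot 10^{8} + 4.046 \cdot 10^{5} i$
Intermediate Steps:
$h{\left(F \right)} = \sqrt{F}$ ($h{\left(F \right)} = 1 \sqrt{F} = \sqrt{F}$)
$\left(h{\left(-181 \right)} - 25344\right) \left(30068 - \frac{40056}{-6749}\right) = \left(\sqrt{-181} - 25344\right) \left(30068 - \frac{40056}{-6749}\right) = \left(i \sqrt{181} - 25344\right) \left(30068 - - \frac{40056}{6749}\right) = \left(-25344 + i \sqrt{181}\right) \left(30068 + \frac{40056}{6749}\right) = \left(-25344 + i \sqrt{181}\right) \frac{202968988}{6749} = - \frac{5144046031872}{6749} + \frac{202968988 i \sqrt{181}}{6749}$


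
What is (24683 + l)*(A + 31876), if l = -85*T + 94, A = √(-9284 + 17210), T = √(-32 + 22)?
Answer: (24777 - 85*I*√10)*(31876 + √7926) ≈ 7.92e+8 - 8.592e+6*I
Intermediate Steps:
T = I*√10 (T = √(-10) = I*√10 ≈ 3.1623*I)
A = √7926 ≈ 89.028
l = 94 - 85*I*√10 (l = -85*I*√10 + 94 = 94 - 85*I*√10 ≈ 94.0 - 268.79*I)
(24683 + l)*(A + 31876) = (24683 + (94 - 85*I*√10))*(√7926 + 31876) = (24777 - 85*I*√10)*(31876 + √7926)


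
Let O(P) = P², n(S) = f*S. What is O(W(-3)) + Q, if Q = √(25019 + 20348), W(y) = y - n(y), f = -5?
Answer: 324 + √45367 ≈ 537.00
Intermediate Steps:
n(S) = -5*S
W(y) = 6*y (W(y) = y - (-5)*y = y + 5*y = 6*y)
Q = √45367 ≈ 213.00
O(W(-3)) + Q = (6*(-3))² + √45367 = (-18)² + √45367 = 324 + √45367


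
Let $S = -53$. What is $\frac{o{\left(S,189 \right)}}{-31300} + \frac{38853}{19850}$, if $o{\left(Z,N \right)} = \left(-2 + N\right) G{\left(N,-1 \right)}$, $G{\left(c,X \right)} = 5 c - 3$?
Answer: $- \frac{2280558}{621305} \approx -3.6706$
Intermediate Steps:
$G{\left(c,X \right)} = -3 + 5 c$
$o{\left(Z,N \right)} = \left(-3 + 5 N\right) \left(-2 + N\right)$ ($o{\left(Z,N \right)} = \left(-2 + N\right) \left(-3 + 5 N\right) = \left(-3 + 5 N\right) \left(-2 + N\right)$)
$\frac{o{\left(S,189 \right)}}{-31300} + \frac{38853}{19850} = \frac{\left(-3 + 5 \cdot 189\right) \left(-2 + 189\right)}{-31300} + \frac{38853}{19850} = \left(-3 + 945\right) 187 \left(- \frac{1}{31300}\right) + 38853 \cdot \frac{1}{19850} = 942 \cdot 187 \left(- \frac{1}{31300}\right) + \frac{38853}{19850} = 176154 \left(- \frac{1}{31300}\right) + \frac{38853}{19850} = - \frac{88077}{15650} + \frac{38853}{19850} = - \frac{2280558}{621305}$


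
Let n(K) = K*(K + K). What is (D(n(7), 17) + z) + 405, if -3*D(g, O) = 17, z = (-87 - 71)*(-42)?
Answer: 21106/3 ≈ 7035.3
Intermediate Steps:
n(K) = 2*K² (n(K) = K*(2*K) = 2*K²)
z = 6636 (z = -158*(-42) = 6636)
D(g, O) = -17/3 (D(g, O) = -⅓*17 = -17/3)
(D(n(7), 17) + z) + 405 = (-17/3 + 6636) + 405 = 19891/3 + 405 = 21106/3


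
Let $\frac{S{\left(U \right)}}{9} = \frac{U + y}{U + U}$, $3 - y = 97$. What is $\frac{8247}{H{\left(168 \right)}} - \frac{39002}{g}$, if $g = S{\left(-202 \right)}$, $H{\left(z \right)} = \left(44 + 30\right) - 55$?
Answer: $- \frac{34676168}{6327} \approx -5480.7$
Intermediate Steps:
$y = -94$ ($y = 3 - 97 = -94$)
$H{\left(z \right)} = 19$ ($H{\left(z \right)} = 74 - 55 = 19$)
$S{\left(U \right)} = \frac{9 \left(-94 + U\right)}{2 U}$ ($S{\left(U \right)} = 9 \frac{U - 94}{U + U} = 9 \frac{-94 + U}{2 U} = \frac{9 \left(-94 + U\right)}{2 U}$)
$g = \frac{666}{101}$ ($g = \frac{9}{2} - \frac{423}{-202} = \frac{9}{2} - - \frac{423}{202} = \frac{9}{2} + \frac{423}{202} = \frac{666}{101} \approx 6.5941$)
$\frac{8247}{H{\left(168 \right)}} - \frac{39002}{g} = \frac{8247}{19} - \frac{39002}{\frac{666}{101}} = 8247 \cdot \frac{1}{19} - \frac{1969601}{333} = \frac{8247}{19} - \frac{1969601}{333} = - \frac{34676168}{6327}$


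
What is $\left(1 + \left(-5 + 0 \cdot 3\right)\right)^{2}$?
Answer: $16$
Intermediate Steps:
$\left(1 + \left(-5 + 0 \cdot 3\right)\right)^{2} = \left(1 + \left(-5 + 0\right)\right)^{2} = \left(1 - 5\right)^{2} = \left(-4\right)^{2} = 16$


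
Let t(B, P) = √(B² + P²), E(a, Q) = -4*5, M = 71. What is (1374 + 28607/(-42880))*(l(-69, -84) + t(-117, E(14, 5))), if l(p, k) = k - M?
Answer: -1825543903/8576 + 58888513*√14089/42880 ≈ -49856.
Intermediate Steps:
E(a, Q) = -20
l(p, k) = -71 + k (l(p, k) = k - 1*71 = k - 71 = -71 + k)
(1374 + 28607/(-42880))*(l(-69, -84) + t(-117, E(14, 5))) = (1374 + 28607/(-42880))*((-71 - 84) + √((-117)² + (-20)²)) = (1374 + 28607*(-1/42880))*(-155 + √(13689 + 400)) = (1374 - 28607/42880)*(-155 + √14089) = 58888513*(-155 + √14089)/42880 = -1825543903/8576 + 58888513*√14089/42880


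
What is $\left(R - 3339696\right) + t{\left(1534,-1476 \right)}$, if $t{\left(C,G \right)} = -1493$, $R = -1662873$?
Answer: $-5004062$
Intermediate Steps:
$\left(R - 3339696\right) + t{\left(1534,-1476 \right)} = \left(-1662873 - 3339696\right) - 1493 = -5002569 - 1493 = -5004062$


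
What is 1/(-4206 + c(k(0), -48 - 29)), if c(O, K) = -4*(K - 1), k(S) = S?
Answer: -1/3894 ≈ -0.00025681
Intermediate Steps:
c(O, K) = 4 - 4*K (c(O, K) = -4*(-1 + K) = 4 - 4*K)
1/(-4206 + c(k(0), -48 - 29)) = 1/(-4206 + (4 - 4*(-48 - 29))) = 1/(-4206 + (4 - 4*(-77))) = 1/(-4206 + (4 + 308)) = 1/(-4206 + 312) = 1/(-3894) = -1/3894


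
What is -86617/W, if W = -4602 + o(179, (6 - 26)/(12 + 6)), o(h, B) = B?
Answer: 779553/41428 ≈ 18.817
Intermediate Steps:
W = -41428/9 (W = -4602 + (6 - 26)/(12 + 6) = -4602 - 20/18 = -4602 - 20*1/18 = -4602 - 10/9 = -41428/9 ≈ -4603.1)
-86617/W = -86617/(-41428/9) = -86617*(-9/41428) = 779553/41428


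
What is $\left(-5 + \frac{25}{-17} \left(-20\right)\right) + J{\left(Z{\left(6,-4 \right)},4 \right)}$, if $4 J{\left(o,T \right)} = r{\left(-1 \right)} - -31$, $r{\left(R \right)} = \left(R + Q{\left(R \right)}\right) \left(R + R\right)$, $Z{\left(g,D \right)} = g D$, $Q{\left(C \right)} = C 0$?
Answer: $\frac{2221}{68} \approx 32.662$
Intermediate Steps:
$Q{\left(C \right)} = 0$
$Z{\left(g,D \right)} = D g$
$r{\left(R \right)} = 2 R^{2}$ ($r{\left(R \right)} = \left(R + 0\right) \left(R + R\right) = R 2 R = 2 R^{2}$)
$J{\left(o,T \right)} = \frac{33}{4}$ ($J{\left(o,T \right)} = \frac{2 \left(-1\right)^{2} - -31}{4} = \frac{2 \cdot 1 + 31}{4} = \frac{2 + 31}{4} = \frac{1}{4} \cdot 33 = \frac{33}{4}$)
$\left(-5 + \frac{25}{-17} \left(-20\right)\right) + J{\left(Z{\left(6,-4 \right)},4 \right)} = \left(-5 + \frac{25}{-17} \left(-20\right)\right) + \frac{33}{4} = \left(-5 + 25 \left(- \frac{1}{17}\right) \left(-20\right)\right) + \frac{33}{4} = \left(-5 - - \frac{500}{17}\right) + \frac{33}{4} = \left(-5 + \frac{500}{17}\right) + \frac{33}{4} = \frac{415}{17} + \frac{33}{4} = \frac{2221}{68}$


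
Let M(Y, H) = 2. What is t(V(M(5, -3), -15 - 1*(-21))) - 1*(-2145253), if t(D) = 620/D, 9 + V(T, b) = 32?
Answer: 49341439/23 ≈ 2.1453e+6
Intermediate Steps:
V(T, b) = 23 (V(T, b) = -9 + 32 = 23)
t(V(M(5, -3), -15 - 1*(-21))) - 1*(-2145253) = 620/23 - 1*(-2145253) = 620*(1/23) + 2145253 = 620/23 + 2145253 = 49341439/23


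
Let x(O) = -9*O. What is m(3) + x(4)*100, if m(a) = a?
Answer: -3597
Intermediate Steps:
m(3) + x(4)*100 = 3 - 9*4*100 = 3 - 36*100 = 3 - 3600 = -3597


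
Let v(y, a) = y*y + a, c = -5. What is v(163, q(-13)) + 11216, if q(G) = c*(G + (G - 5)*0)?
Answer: 37850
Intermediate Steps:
q(G) = -5*G (q(G) = -5*(G + (G - 5)*0) = -5*(G + (-5 + G)*0) = -5*(G + 0) = -5*G)
v(y, a) = a + y² (v(y, a) = y² + a = a + y²)
v(163, q(-13)) + 11216 = (-5*(-13) + 163²) + 11216 = (65 + 26569) + 11216 = 26634 + 11216 = 37850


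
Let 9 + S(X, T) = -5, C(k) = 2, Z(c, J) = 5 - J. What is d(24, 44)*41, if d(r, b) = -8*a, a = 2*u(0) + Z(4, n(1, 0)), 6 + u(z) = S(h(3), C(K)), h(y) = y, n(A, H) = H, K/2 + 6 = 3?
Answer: 11480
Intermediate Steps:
K = -6 (K = -12 + 2*3 = -12 + 6 = -6)
S(X, T) = -14 (S(X, T) = -9 - 5 = -14)
u(z) = -20 (u(z) = -6 - 14 = -20)
a = -35 (a = 2*(-20) + (5 - 1*0) = -40 + (5 + 0) = -40 + 5 = -35)
d(r, b) = 280 (d(r, b) = -8*(-35) = 280)
d(24, 44)*41 = 280*41 = 11480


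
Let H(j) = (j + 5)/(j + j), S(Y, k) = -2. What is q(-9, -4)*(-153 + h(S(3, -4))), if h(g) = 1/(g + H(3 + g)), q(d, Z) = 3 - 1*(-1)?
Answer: -608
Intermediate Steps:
q(d, Z) = 4 (q(d, Z) = 3 + 1 = 4)
H(j) = (5 + j)/(2*j) (H(j) = (5 + j)/((2*j)) = (5 + j)*(1/(2*j)) = (5 + j)/(2*j))
h(g) = 1/(g + (8 + g)/(2*(3 + g))) (h(g) = 1/(g + (5 + (3 + g))/(2*(3 + g))) = 1/(g + (8 + g)/(2*(3 + g))))
q(-9, -4)*(-153 + h(S(3, -4))) = 4*(-153 + 2*(3 - 2)/(8 - 2 + 2*(-2)*(3 - 2))) = 4*(-153 + 2*1/(8 - 2 + 2*(-2)*1)) = 4*(-153 + 2*1/(8 - 2 - 4)) = 4*(-153 + 2*1/2) = 4*(-153 + 2*(½)*1) = 4*(-153 + 1) = 4*(-152) = -608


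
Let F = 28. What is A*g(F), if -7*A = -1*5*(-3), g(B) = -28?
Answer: 60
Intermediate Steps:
A = -15/7 (A = -(-1*5)*(-3)/7 = -(-5)*(-3)/7 = -⅐*15 = -15/7 ≈ -2.1429)
A*g(F) = -15/7*(-28) = 60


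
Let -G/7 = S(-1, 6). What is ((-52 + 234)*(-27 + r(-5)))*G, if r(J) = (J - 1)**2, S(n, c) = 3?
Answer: -34398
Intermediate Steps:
r(J) = (-1 + J)**2
G = -21 (G = -7*3 = -21)
((-52 + 234)*(-27 + r(-5)))*G = ((-52 + 234)*(-27 + (-1 - 5)**2))*(-21) = (182*(-27 + (-6)**2))*(-21) = (182*(-27 + 36))*(-21) = (182*9)*(-21) = 1638*(-21) = -34398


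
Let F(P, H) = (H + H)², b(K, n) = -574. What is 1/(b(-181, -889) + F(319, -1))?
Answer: -1/570 ≈ -0.0017544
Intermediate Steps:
F(P, H) = 4*H² (F(P, H) = (2*H)² = 4*H²)
1/(b(-181, -889) + F(319, -1)) = 1/(-574 + 4*(-1)²) = 1/(-574 + 4*1) = 1/(-574 + 4) = 1/(-570) = -1/570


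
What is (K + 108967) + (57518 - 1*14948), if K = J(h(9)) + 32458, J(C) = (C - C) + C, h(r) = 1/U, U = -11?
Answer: 2023944/11 ≈ 1.8400e+5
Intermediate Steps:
h(r) = -1/11 (h(r) = 1/(-11) = -1/11)
J(C) = C (J(C) = 0 + C = C)
K = 357037/11 (K = -1/11 + 32458 = 357037/11 ≈ 32458.)
(K + 108967) + (57518 - 1*14948) = (357037/11 + 108967) + (57518 - 1*14948) = 1555674/11 + (57518 - 14948) = 1555674/11 + 42570 = 2023944/11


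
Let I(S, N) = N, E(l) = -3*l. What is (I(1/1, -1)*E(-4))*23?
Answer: -276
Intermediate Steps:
(I(1/1, -1)*E(-4))*23 = -(-3)*(-4)*23 = -1*12*23 = -12*23 = -276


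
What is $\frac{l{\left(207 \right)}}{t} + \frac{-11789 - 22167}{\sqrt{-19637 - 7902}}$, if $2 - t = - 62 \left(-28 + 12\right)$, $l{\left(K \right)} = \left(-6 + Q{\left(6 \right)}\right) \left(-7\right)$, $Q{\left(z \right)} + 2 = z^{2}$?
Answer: $\frac{98}{495} + \frac{33956 i \sqrt{27539}}{27539} \approx 0.19798 + 204.62 i$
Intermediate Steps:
$Q{\left(z \right)} = -2 + z^{2}$
$l{\left(K \right)} = -196$ ($l{\left(K \right)} = \left(-6 - \left(2 - 6^{2}\right)\right) \left(-7\right) = \left(-6 + \left(-2 + 36\right)\right) \left(-7\right) = \left(-6 + 34\right) \left(-7\right) = 28 \left(-7\right) = -196$)
$t = -990$ ($t = 2 - - 62 \left(-28 + 12\right) = 2 - \left(-62\right) \left(-16\right) = 2 - 992 = -990$)
$\frac{l{\left(207 \right)}}{t} + \frac{-11789 - 22167}{\sqrt{-19637 - 7902}} = - \frac{196}{-990} + \frac{-11789 - 22167}{\sqrt{-19637 - 7902}} = \left(-196\right) \left(- \frac{1}{990}\right) + \frac{-11789 - 22167}{\sqrt{-27539}} = \frac{98}{495} - \frac{33956}{i \sqrt{27539}} = \frac{98}{495} - 33956 \left(- \frac{i \sqrt{27539}}{27539}\right) = \frac{98}{495} + \frac{33956 i \sqrt{27539}}{27539}$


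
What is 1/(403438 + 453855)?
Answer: 1/857293 ≈ 1.1665e-6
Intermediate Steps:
1/(403438 + 453855) = 1/857293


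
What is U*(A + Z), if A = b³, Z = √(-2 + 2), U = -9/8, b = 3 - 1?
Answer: -9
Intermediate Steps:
b = 2
U = -9/8 (U = -9*⅛ = -9/8 ≈ -1.1250)
Z = 0 (Z = √0 = 0)
A = 8 (A = 2³ = 8)
U*(A + Z) = -9*(8 + 0)/8 = -9/8*8 = -9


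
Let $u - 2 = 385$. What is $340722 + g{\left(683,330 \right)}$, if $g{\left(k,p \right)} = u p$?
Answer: $468432$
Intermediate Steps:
$u = 387$ ($u = 2 + 385 = 387$)
$g{\left(k,p \right)} = 387 p$
$340722 + g{\left(683,330 \right)} = 340722 + 387 \cdot 330 = 340722 + 127710 = 468432$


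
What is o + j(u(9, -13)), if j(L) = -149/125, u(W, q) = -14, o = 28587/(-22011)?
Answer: -2284338/917125 ≈ -2.4908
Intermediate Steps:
o = -9529/7337 (o = 28587*(-1/22011) = -9529/7337 ≈ -1.2988)
j(L) = -149/125 (j(L) = -149*1/125 = -149/125)
o + j(u(9, -13)) = -9529/7337 - 149/125 = -2284338/917125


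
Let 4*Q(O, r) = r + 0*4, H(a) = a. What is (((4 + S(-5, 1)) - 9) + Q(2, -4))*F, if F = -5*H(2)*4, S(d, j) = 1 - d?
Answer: 0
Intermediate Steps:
Q(O, r) = r/4 (Q(O, r) = (r + 0*4)/4 = (r + 0)/4 = r/4)
F = -40 (F = -5*2*4 = -10*4 = -40)
(((4 + S(-5, 1)) - 9) + Q(2, -4))*F = (((4 + (1 - 1*(-5))) - 9) + (1/4)*(-4))*(-40) = (((4 + (1 + 5)) - 9) - 1)*(-40) = (((4 + 6) - 9) - 1)*(-40) = ((10 - 9) - 1)*(-40) = (1 - 1)*(-40) = 0*(-40) = 0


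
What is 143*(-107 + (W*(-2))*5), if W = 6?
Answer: -23881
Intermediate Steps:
143*(-107 + (W*(-2))*5) = 143*(-107 + (6*(-2))*5) = 143*(-107 - 12*5) = 143*(-107 - 60) = 143*(-167) = -23881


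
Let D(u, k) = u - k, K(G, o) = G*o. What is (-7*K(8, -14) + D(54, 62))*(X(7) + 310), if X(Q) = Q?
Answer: 245992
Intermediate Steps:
(-7*K(8, -14) + D(54, 62))*(X(7) + 310) = (-56*(-14) + (54 - 1*62))*(7 + 310) = (-7*(-112) + (54 - 62))*317 = (784 - 8)*317 = 776*317 = 245992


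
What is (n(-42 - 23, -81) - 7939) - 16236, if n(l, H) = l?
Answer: -24240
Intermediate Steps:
(n(-42 - 23, -81) - 7939) - 16236 = ((-42 - 23) - 7939) - 16236 = (-65 - 7939) - 16236 = -8004 - 16236 = -24240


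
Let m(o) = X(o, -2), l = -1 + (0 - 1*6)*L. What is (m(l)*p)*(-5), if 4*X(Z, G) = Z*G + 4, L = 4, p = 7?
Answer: -945/2 ≈ -472.50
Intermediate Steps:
X(Z, G) = 1 + G*Z/4 (X(Z, G) = (Z*G + 4)/4 = (G*Z + 4)/4 = (4 + G*Z)/4 = 1 + G*Z/4)
l = -25 (l = -1 + (0 - 1*6)*4 = -1 + (0 - 6)*4 = -1 - 6*4 = -1 - 24 = -25)
m(o) = 1 - o/2 (m(o) = 1 + (¼)*(-2)*o = 1 - o/2)
(m(l)*p)*(-5) = ((1 - ½*(-25))*7)*(-5) = ((1 + 25/2)*7)*(-5) = ((27/2)*7)*(-5) = (189/2)*(-5) = -945/2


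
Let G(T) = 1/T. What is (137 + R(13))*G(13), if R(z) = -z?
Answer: 124/13 ≈ 9.5385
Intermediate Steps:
(137 + R(13))*G(13) = (137 - 1*13)/13 = (137 - 13)*(1/13) = 124*(1/13) = 124/13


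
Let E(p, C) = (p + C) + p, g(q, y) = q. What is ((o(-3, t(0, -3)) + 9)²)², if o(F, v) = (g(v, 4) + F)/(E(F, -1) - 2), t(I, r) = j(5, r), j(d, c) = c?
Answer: 707281/81 ≈ 8731.9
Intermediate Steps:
E(p, C) = C + 2*p (E(p, C) = (C + p) + p = C + 2*p)
t(I, r) = r
o(F, v) = (F + v)/(-3 + 2*F) (o(F, v) = (v + F)/((-1 + 2*F) - 2) = (F + v)/(-3 + 2*F))
((o(-3, t(0, -3)) + 9)²)² = (((-3 - 3)/(-3 + 2*(-3)) + 9)²)² = ((-6/(-3 - 6) + 9)²)² = ((-6/(-9) + 9)²)² = ((-⅑*(-6) + 9)²)² = ((⅔ + 9)²)² = ((29/3)²)² = (841/9)² = 707281/81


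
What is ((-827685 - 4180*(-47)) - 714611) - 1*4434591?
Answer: -5780427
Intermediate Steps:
((-827685 - 4180*(-47)) - 714611) - 1*4434591 = ((-827685 + 196460) - 714611) - 4434591 = (-631225 - 714611) - 4434591 = -1345836 - 4434591 = -5780427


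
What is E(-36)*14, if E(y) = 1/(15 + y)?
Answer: -⅔ ≈ -0.66667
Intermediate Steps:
E(-36)*14 = 14/(15 - 36) = 14/(-21) = -1/21*14 = -⅔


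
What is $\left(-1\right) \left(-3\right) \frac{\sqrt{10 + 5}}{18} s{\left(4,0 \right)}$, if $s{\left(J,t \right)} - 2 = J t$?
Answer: $\frac{\sqrt{15}}{3} \approx 1.291$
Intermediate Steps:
$s{\left(J,t \right)} = 2 + J t$
$\left(-1\right) \left(-3\right) \frac{\sqrt{10 + 5}}{18} s{\left(4,0 \right)} = \left(-1\right) \left(-3\right) \frac{\sqrt{10 + 5}}{18} \left(2 + 4 \cdot 0\right) = 3 \sqrt{15} \cdot \frac{1}{18} \left(2 + 0\right) = 3 \frac{\sqrt{15}}{18} \cdot 2 = \frac{\sqrt{15}}{6} \cdot 2 = \frac{\sqrt{15}}{3}$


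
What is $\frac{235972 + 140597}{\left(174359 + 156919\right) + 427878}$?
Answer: $\frac{125523}{253052} \approx 0.49604$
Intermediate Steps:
$\frac{235972 + 140597}{\left(174359 + 156919\right) + 427878} = \frac{376569}{331278 + 427878} = \frac{376569}{759156} = 376569 \cdot \frac{1}{759156} = \frac{125523}{253052}$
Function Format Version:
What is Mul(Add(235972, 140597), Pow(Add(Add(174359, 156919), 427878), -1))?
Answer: Rational(125523, 253052) ≈ 0.49604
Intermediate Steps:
Mul(Add(235972, 140597), Pow(Add(Add(174359, 156919), 427878), -1)) = Mul(376569, Pow(Add(331278, 427878), -1)) = Mul(376569, Pow(759156, -1)) = Mul(376569, Rational(1, 759156)) = Rational(125523, 253052)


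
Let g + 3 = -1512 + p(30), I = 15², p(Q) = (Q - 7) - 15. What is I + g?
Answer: -1282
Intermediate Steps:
p(Q) = -22 + Q (p(Q) = (-7 + Q) - 15 = -22 + Q)
I = 225
g = -1507 (g = -3 + (-1512 + (-22 + 30)) = -3 + (-1512 + 8) = -3 - 1504 = -1507)
I + g = 225 - 1507 = -1282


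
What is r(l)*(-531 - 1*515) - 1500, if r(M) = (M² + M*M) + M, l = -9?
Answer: -161538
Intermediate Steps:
r(M) = M + 2*M² (r(M) = (M² + M²) + M = 2*M² + M = M + 2*M²)
r(l)*(-531 - 1*515) - 1500 = (-9*(1 + 2*(-9)))*(-531 - 1*515) - 1500 = (-9*(1 - 18))*(-531 - 515) - 1500 = -9*(-17)*(-1046) - 1500 = 153*(-1046) - 1500 = -160038 - 1500 = -161538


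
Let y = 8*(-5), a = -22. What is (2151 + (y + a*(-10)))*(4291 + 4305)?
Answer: 20037276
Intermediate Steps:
y = -40
(2151 + (y + a*(-10)))*(4291 + 4305) = (2151 + (-40 - 22*(-10)))*(4291 + 4305) = (2151 + (-40 + 220))*8596 = (2151 + 180)*8596 = 2331*8596 = 20037276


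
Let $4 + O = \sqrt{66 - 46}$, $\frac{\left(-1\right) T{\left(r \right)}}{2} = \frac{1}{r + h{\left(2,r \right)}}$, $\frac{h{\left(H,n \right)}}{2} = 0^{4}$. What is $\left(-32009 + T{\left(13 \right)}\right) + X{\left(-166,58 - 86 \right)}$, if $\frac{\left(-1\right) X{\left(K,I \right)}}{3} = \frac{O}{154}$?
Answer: $- \frac{32041085}{1001} - \frac{3 \sqrt{5}}{77} \approx -32009.0$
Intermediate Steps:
$h{\left(H,n \right)} = 0$ ($h{\left(H,n \right)} = 2 \cdot 0^{4} = 2 \cdot 0 = 0$)
$T{\left(r \right)} = - \frac{2}{r}$ ($T{\left(r \right)} = - \frac{2}{r + 0} = - \frac{2}{r}$)
$O = -4 + 2 \sqrt{5}$ ($O = -4 + \sqrt{66 - 46} = -4 + \sqrt{20} = -4 + 2 \sqrt{5} \approx 0.47214$)
$X{\left(K,I \right)} = \frac{6}{77} - \frac{3 \sqrt{5}}{77}$ ($X{\left(K,I \right)} = - 3 \frac{-4 + 2 \sqrt{5}}{154} = - 3 \left(-4 + 2 \sqrt{5}\right) \frac{1}{154} = - 3 \left(- \frac{2}{77} + \frac{\sqrt{5}}{77}\right) = \frac{6}{77} - \frac{3 \sqrt{5}}{77}$)
$\left(-32009 + T{\left(13 \right)}\right) + X{\left(-166,58 - 86 \right)} = \left(-32009 - \frac{2}{13}\right) + \left(\frac{6}{77} - \frac{3 \sqrt{5}}{77}\right) = - \frac{416119}{13} + \left(\frac{6}{77} - \frac{3 \sqrt{5}}{77}\right) = - \frac{32041085}{1001} - \frac{3 \sqrt{5}}{77}$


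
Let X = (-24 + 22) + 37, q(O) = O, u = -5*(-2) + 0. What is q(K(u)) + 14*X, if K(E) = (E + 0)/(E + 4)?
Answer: 3435/7 ≈ 490.71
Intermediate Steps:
u = 10 (u = 10 + 0 = 10)
K(E) = E/(4 + E)
X = 35 (X = -2 + 37 = 35)
q(K(u)) + 14*X = 10/(4 + 10) + 14*35 = 10/14 + 490 = 10*(1/14) + 490 = 5/7 + 490 = 3435/7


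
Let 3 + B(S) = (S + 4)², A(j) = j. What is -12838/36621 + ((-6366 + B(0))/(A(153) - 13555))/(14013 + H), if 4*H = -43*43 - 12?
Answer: -4661447586232/13298326222311 ≈ -0.35053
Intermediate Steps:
B(S) = -3 + (4 + S)² (B(S) = -3 + (S + 4)² = -3 + (4 + S)²)
H = -1861/4 (H = (-43*43 - 12)/4 = (-1849 - 12)/4 = (¼)*(-1861) = -1861/4 ≈ -465.25)
-12838/36621 + ((-6366 + B(0))/(A(153) - 13555))/(14013 + H) = -12838/36621 + ((-6366 + (-3 + (4 + 0)²))/(153 - 13555))/(14013 - 1861/4) = -12838*1/36621 + ((-6366 + (-3 + 4²))/(-13402))/(54191/4) = -12838/36621 + ((-6366 + (-3 + 16))*(-1/13402))*(4/54191) = -12838/36621 + ((-6366 + 13)*(-1/13402))*(4/54191) = -12838/36621 - 6353*(-1/13402)*(4/54191) = -12838/36621 + (6353/13402)*(4/54191) = -12838/36621 + 12706/363133891 = -4661447586232/13298326222311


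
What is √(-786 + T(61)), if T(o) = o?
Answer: 5*I*√29 ≈ 26.926*I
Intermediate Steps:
√(-786 + T(61)) = √(-786 + 61) = √(-725) = 5*I*√29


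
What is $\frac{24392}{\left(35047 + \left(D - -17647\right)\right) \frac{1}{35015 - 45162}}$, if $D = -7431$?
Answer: $- \frac{247505624}{45263} \approx -5468.2$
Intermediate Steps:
$\frac{24392}{\left(35047 + \left(D - -17647\right)\right) \frac{1}{35015 - 45162}} = \frac{24392}{\left(35047 - -10216\right) \frac{1}{35015 - 45162}} = \frac{24392}{\left(35047 + \left(-7431 + 17647\right)\right) \frac{1}{-10147}} = \frac{24392}{\left(35047 + 10216\right) \left(- \frac{1}{10147}\right)} = \frac{24392}{45263 \left(- \frac{1}{10147}\right)} = \frac{24392}{- \frac{45263}{10147}} = 24392 \left(- \frac{10147}{45263}\right) = - \frac{247505624}{45263}$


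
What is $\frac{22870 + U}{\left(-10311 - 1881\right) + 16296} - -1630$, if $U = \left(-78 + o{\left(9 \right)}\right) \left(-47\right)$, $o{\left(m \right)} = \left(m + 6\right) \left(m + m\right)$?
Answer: $\frac{3351683}{2052} \approx 1633.4$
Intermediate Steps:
$o{\left(m \right)} = 2 m \left(6 + m\right)$ ($o{\left(m \right)} = \left(6 + m\right) 2 m = 2 m \left(6 + m\right)$)
$U = -9024$ ($U = \left(-78 + 2 \cdot 9 \left(6 + 9\right)\right) \left(-47\right) = \left(-78 + 2 \cdot 9 \cdot 15\right) \left(-47\right) = \left(-78 + 270\right) \left(-47\right) = 192 \left(-47\right) = -9024$)
$\frac{22870 + U}{\left(-10311 - 1881\right) + 16296} - -1630 = \frac{22870 - 9024}{\left(-10311 - 1881\right) + 16296} - -1630 = \frac{13846}{-12192 + 16296} + 1630 = \frac{13846}{4104} + 1630 = 13846 \cdot \frac{1}{4104} + 1630 = \frac{6923}{2052} + 1630 = \frac{3351683}{2052}$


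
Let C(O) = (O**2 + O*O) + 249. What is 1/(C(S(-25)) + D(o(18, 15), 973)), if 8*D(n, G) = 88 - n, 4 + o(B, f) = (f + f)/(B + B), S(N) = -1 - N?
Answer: 48/67795 ≈ 0.00070802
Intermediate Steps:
o(B, f) = -4 + f/B (o(B, f) = -4 + (f + f)/(B + B) = -4 + (2*f)/((2*B)) = -4 + (2*f)*(1/(2*B)) = -4 + f/B)
C(O) = 249 + 2*O**2 (C(O) = (O**2 + O**2) + 249 = 2*O**2 + 249 = 249 + 2*O**2)
D(n, G) = 11 - n/8 (D(n, G) = (88 - n)/8 = 11 - n/8)
1/(C(S(-25)) + D(o(18, 15), 973)) = 1/((249 + 2*(-1 - 1*(-25))**2) + (11 - (-4 + 15/18)/8)) = 1/((249 + 2*(-1 + 25)**2) + (11 - (-4 + 15*(1/18))/8)) = 1/((249 + 2*24**2) + (11 - (-4 + 5/6)/8)) = 1/((249 + 2*576) + (11 - 1/8*(-19/6))) = 1/((249 + 1152) + (11 + 19/48)) = 1/(1401 + 547/48) = 1/(67795/48) = 48/67795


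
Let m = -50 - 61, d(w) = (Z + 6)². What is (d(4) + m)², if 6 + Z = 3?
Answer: 10404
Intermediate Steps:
Z = -3 (Z = -6 + 3 = -3)
d(w) = 9 (d(w) = (-3 + 6)² = 3² = 9)
m = -111
(d(4) + m)² = (9 - 111)² = (-102)² = 10404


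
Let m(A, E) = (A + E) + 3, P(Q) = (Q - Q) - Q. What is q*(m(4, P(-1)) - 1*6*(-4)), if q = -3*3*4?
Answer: -1152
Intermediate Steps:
P(Q) = -Q (P(Q) = 0 - Q = -Q)
q = -36 (q = -9*4 = -36)
m(A, E) = 3 + A + E
q*(m(4, P(-1)) - 1*6*(-4)) = -36*((3 + 4 - 1*(-1)) - 1*6*(-4)) = -36*((3 + 4 + 1) - 6*(-4)) = -36*(8 + 24) = -36*32 = -1152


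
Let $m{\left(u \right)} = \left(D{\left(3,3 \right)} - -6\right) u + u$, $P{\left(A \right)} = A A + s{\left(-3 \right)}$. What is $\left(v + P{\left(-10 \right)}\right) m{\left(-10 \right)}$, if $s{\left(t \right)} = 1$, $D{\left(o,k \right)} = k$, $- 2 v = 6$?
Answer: $-9800$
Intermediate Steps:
$v = -3$ ($v = \left(- \frac{1}{2}\right) 6 = -3$)
$P{\left(A \right)} = 1 + A^{2}$ ($P{\left(A \right)} = A A + 1 = A^{2} + 1 = 1 + A^{2}$)
$m{\left(u \right)} = 10 u$ ($m{\left(u \right)} = \left(3 - -6\right) u + u = \left(3 + 6\right) u + u = 9 u + u = 10 u$)
$\left(v + P{\left(-10 \right)}\right) m{\left(-10 \right)} = \left(-3 + \left(1 + \left(-10\right)^{2}\right)\right) 10 \left(-10\right) = \left(-3 + \left(1 + 100\right)\right) \left(-100\right) = \left(-3 + 101\right) \left(-100\right) = 98 \left(-100\right) = -9800$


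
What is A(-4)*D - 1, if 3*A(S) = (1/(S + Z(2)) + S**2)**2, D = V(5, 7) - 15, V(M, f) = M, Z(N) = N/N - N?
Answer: -12497/15 ≈ -833.13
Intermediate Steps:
Z(N) = 1 - N
D = -10 (D = 5 - 15 = -10)
A(S) = (S**2 + 1/(-1 + S))**2/3 (A(S) = (1/(S + (1 - 1*2)) + S**2)**2/3 = (1/(S + (1 - 2)) + S**2)**2/3 = (1/(S - 1) + S**2)**2/3 = (1/(-1 + S) + S**2)**2/3 = (S**2 + 1/(-1 + S))**2/3)
A(-4)*D - 1 = ((1 + (-4)**3 - 1*(-4)**2)**2/(3*(-1 - 4)**2))*(-10) - 1 = ((1/3)*(1 - 64 - 1*16)**2/(-5)**2)*(-10) - 1 = ((1/3)*(1/25)*(1 - 64 - 16)**2)*(-10) - 1 = ((1/3)*(1/25)*(-79)**2)*(-10) - 1 = ((1/3)*(1/25)*6241)*(-10) - 1 = (6241/75)*(-10) - 1 = -12482/15 - 1 = -12497/15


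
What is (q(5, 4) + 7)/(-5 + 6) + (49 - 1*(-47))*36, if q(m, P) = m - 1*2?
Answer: 3466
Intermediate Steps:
q(m, P) = -2 + m (q(m, P) = m - 2 = -2 + m)
(q(5, 4) + 7)/(-5 + 6) + (49 - 1*(-47))*36 = ((-2 + 5) + 7)/(-5 + 6) + (49 - 1*(-47))*36 = (3 + 7)/1 + (49 + 47)*36 = 10*1 + 96*36 = 10 + 3456 = 3466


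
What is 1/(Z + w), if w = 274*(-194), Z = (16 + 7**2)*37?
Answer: -1/50751 ≈ -1.9704e-5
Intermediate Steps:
Z = 2405 (Z = (16 + 49)*37 = 65*37 = 2405)
w = -53156
1/(Z + w) = 1/(2405 - 53156) = 1/(-50751) = -1/50751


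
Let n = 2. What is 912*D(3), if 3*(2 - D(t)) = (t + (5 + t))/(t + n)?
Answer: 5776/5 ≈ 1155.2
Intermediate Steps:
D(t) = 2 - (5 + 2*t)/(3*(2 + t)) (D(t) = 2 - (t + (5 + t))/(3*(t + 2)) = 2 - (5 + 2*t)/(3*(2 + t)))
912*D(3) = 912*((7 + 4*3)/(3*(2 + 3))) = 912*((1/3)*(7 + 12)/5) = 912*((1/3)*(1/5)*19) = 912*(19/15) = 5776/5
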